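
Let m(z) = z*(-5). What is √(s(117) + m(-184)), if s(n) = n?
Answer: √1037 ≈ 32.203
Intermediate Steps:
m(z) = -5*z
√(s(117) + m(-184)) = √(117 - 5*(-184)) = √(117 + 920) = √1037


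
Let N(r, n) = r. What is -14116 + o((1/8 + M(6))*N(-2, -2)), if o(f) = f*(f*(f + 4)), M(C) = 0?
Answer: -903409/64 ≈ -14116.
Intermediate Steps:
o(f) = f²*(4 + f) (o(f) = f*(f*(4 + f)) = f²*(4 + f))
-14116 + o((1/8 + M(6))*N(-2, -2)) = -14116 + ((1/8 + 0)*(-2))²*(4 + (1/8 + 0)*(-2)) = -14116 + ((1*(⅛) + 0)*(-2))²*(4 + (1*(⅛) + 0)*(-2)) = -14116 + ((⅛ + 0)*(-2))²*(4 + (⅛ + 0)*(-2)) = -14116 + ((⅛)*(-2))²*(4 + (⅛)*(-2)) = -14116 + (-¼)²*(4 - ¼) = -14116 + (1/16)*(15/4) = -14116 + 15/64 = -903409/64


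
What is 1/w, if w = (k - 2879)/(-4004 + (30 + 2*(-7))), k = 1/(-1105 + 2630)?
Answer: 3040850/2195237 ≈ 1.3852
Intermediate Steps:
k = 1/1525 ≈ 0.00065574
w = 2195237/3040850 (w = (1/1525 - 2879)/(-4004 + (30 + 2*(-7))) = -4390474/(1525*(-4004 + (30 - 14))) = -4390474/(1525*(-4004 + 16)) = -4390474/1525/(-3988) = -4390474/1525*(-1/3988) = 2195237/3040850 ≈ 0.72192)
1/w = 1/(2195237/3040850) = 3040850/2195237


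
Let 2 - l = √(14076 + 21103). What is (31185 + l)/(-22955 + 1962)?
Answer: -31187/20993 + √35179/20993 ≈ -1.4767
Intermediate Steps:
l = 2 - √35179 (l = 2 - √(14076 + 21103) = 2 - √35179 ≈ -185.56)
(31185 + l)/(-22955 + 1962) = (31185 + (2 - √35179))/(-22955 + 1962) = (31187 - √35179)/(-20993) = (31187 - √35179)*(-1/20993) = -31187/20993 + √35179/20993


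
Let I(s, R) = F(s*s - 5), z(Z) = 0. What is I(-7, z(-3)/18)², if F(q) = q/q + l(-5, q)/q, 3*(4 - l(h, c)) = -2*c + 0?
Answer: 3364/1089 ≈ 3.0891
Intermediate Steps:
l(h, c) = 4 + 2*c/3 (l(h, c) = 4 - (-2*c + 0)/3 = 4 - (-2)*c/3 = 4 + 2*c/3)
F(q) = 1 + (4 + 2*q/3)/q (F(q) = q/q + (4 + 2*q/3)/q = 1 + (4 + 2*q/3)/q)
I(s, R) = 5/3 + 4/(-5 + s²) (I(s, R) = 5/3 + 4/(s*s - 5) = 5/3 + 4/(s² - 5) = 5/3 + 4/(-5 + s²))
I(-7, z(-3)/18)² = ((-13 + 5*(-7)²)/(3*(-5 + (-7)²)))² = ((-13 + 5*49)/(3*(-5 + 49)))² = ((⅓)*(-13 + 245)/44)² = ((⅓)*(1/44)*232)² = (58/33)² = 3364/1089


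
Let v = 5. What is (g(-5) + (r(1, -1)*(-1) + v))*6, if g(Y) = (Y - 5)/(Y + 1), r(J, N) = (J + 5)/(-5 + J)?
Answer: 54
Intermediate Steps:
r(J, N) = (5 + J)/(-5 + J)
g(Y) = (-5 + Y)/(1 + Y)
(g(-5) + (r(1, -1)*(-1) + v))*6 = ((-5 - 5)/(1 - 5) + (((5 + 1)/(-5 + 1))*(-1) + 5))*6 = (-10/(-4) + ((6/(-4))*(-1) + 5))*6 = (-¼*(-10) + (-¼*6*(-1) + 5))*6 = (5/2 + (-3/2*(-1) + 5))*6 = (5/2 + (3/2 + 5))*6 = (5/2 + 13/2)*6 = 9*6 = 54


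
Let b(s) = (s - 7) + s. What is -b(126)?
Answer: -245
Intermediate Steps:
b(s) = -7 + 2*s (b(s) = (-7 + s) + s = -7 + 2*s)
-b(126) = -(-7 + 2*126) = -(-7 + 252) = -1*245 = -245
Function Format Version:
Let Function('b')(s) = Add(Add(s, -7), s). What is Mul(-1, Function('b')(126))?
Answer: -245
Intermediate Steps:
Function('b')(s) = Add(-7, Mul(2, s)) (Function('b')(s) = Add(Add(-7, s), s) = Add(-7, Mul(2, s)))
Mul(-1, Function('b')(126)) = Mul(-1, Add(-7, Mul(2, 126))) = Mul(-1, Add(-7, 252)) = Mul(-1, 245) = -245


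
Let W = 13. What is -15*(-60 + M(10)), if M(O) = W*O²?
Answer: -18600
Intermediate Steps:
M(O) = 13*O²
-15*(-60 + M(10)) = -15*(-60 + 13*10²) = -15*(-60 + 13*100) = -15*(-60 + 1300) = -15*1240 = -18600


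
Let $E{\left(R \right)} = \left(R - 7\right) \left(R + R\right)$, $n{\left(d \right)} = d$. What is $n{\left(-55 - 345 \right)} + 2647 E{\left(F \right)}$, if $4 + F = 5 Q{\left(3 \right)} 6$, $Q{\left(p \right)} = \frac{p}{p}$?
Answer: $2614836$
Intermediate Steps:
$Q{\left(p \right)} = 1$
$F = 26$ ($F = -4 + 5 \cdot 1 \cdot 6 = -4 + 5 \cdot 6 = -4 + 30 = 26$)
$E{\left(R \right)} = 2 R \left(-7 + R\right)$ ($E{\left(R \right)} = \left(-7 + R\right) 2 R = 2 R \left(-7 + R\right)$)
$n{\left(-55 - 345 \right)} + 2647 E{\left(F \right)} = \left(-55 - 345\right) + 2647 \cdot 2 \cdot 26 \left(-7 + 26\right) = \left(-55 - 345\right) + 2647 \cdot 2 \cdot 26 \cdot 19 = -400 + 2647 \cdot 988 = -400 + 2615236 = 2614836$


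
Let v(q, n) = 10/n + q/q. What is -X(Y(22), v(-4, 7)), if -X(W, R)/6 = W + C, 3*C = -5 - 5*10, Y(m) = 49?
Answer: 184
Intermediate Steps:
v(q, n) = 1 + 10/n (v(q, n) = 10/n + 1 = 1 + 10/n)
C = -55/3 (C = (-5 - 5*10)/3 = (-5 - 50)/3 = (⅓)*(-55) = -55/3 ≈ -18.333)
X(W, R) = 110 - 6*W (X(W, R) = -6*(W - 55/3) = -6*(-55/3 + W) = 110 - 6*W)
-X(Y(22), v(-4, 7)) = -(110 - 6*49) = -(110 - 294) = -1*(-184) = 184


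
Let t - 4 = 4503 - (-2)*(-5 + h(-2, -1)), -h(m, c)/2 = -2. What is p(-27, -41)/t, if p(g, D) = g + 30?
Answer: 3/4505 ≈ 0.00066593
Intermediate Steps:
h(m, c) = 4 (h(m, c) = -2*(-2) = 4)
p(g, D) = 30 + g
t = 4505 (t = 4 + (4503 - (-2)*(-5 + 4)) = 4 + (4503 - (-2)*(-1)) = 4 + (4503 - 1*2) = 4 + (4503 - 2) = 4 + 4501 = 4505)
p(-27, -41)/t = (30 - 27)/4505 = 3*(1/4505) = 3/4505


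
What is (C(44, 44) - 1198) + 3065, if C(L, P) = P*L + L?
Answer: 3847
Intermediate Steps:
C(L, P) = L + L*P (C(L, P) = L*P + L = L + L*P)
(C(44, 44) - 1198) + 3065 = (44*(1 + 44) - 1198) + 3065 = (44*45 - 1198) + 3065 = (1980 - 1198) + 3065 = 782 + 3065 = 3847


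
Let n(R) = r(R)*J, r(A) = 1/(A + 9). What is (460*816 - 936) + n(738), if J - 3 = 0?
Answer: 93231577/249 ≈ 3.7442e+5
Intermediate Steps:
J = 3 (J = 3 + 0 = 3)
r(A) = 1/(9 + A)
n(R) = 3/(9 + R)
(460*816 - 936) + n(738) = (460*816 - 936) + 3/(9 + 738) = (375360 - 936) + 3/747 = 374424 + 3*(1/747) = 374424 + 1/249 = 93231577/249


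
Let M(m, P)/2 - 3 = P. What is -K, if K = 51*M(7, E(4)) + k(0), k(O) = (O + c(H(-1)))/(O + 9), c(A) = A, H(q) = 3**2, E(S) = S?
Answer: -715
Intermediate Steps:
H(q) = 9
M(m, P) = 6 + 2*P
k(O) = 1 (k(O) = (O + 9)/(O + 9) = (9 + O)/(9 + O) = 1)
K = 715 (K = 51*(6 + 2*4) + 1 = 51*(6 + 8) + 1 = 51*14 + 1 = 714 + 1 = 715)
-K = -1*715 = -715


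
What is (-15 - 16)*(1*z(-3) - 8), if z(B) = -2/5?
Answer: 1302/5 ≈ 260.40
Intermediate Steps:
z(B) = -2/5 (z(B) = -2*1/5 = -2/5)
(-15 - 16)*(1*z(-3) - 8) = (-15 - 16)*(1*(-2/5) - 8) = -31*(-2/5 - 8) = -31*(-42/5) = 1302/5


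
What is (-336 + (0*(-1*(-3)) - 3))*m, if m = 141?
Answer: -47799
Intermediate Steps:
(-336 + (0*(-1*(-3)) - 3))*m = (-336 + (0*(-1*(-3)) - 3))*141 = (-336 + (0*3 - 3))*141 = (-336 + (0 - 3))*141 = (-336 - 3)*141 = -339*141 = -47799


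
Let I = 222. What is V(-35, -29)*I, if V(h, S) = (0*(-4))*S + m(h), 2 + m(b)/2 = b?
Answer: -16428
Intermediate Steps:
m(b) = -4 + 2*b
V(h, S) = -4 + 2*h (V(h, S) = (0*(-4))*S + (-4 + 2*h) = 0*S + (-4 + 2*h) = 0 + (-4 + 2*h) = -4 + 2*h)
V(-35, -29)*I = (-4 + 2*(-35))*222 = (-4 - 70)*222 = -74*222 = -16428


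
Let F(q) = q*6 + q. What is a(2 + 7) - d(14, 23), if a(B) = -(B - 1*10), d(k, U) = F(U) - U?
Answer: -137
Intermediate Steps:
F(q) = 7*q (F(q) = 6*q + q = 7*q)
d(k, U) = 6*U (d(k, U) = 7*U - U = 6*U)
a(B) = 10 - B (a(B) = -(B - 10) = -(-10 + B) = 10 - B)
a(2 + 7) - d(14, 23) = (10 - (2 + 7)) - 6*23 = (10 - 1*9) - 1*138 = (10 - 9) - 138 = 1 - 138 = -137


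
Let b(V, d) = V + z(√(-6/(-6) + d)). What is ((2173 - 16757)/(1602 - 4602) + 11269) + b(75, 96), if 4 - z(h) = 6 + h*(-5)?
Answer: 4255073/375 + 5*√97 ≈ 11396.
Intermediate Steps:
z(h) = -2 + 5*h (z(h) = 4 - (6 + h*(-5)) = 4 - (6 - 5*h) = 4 + (-6 + 5*h) = -2 + 5*h)
b(V, d) = -2 + V + 5*√(1 + d) (b(V, d) = V + (-2 + 5*√(-6/(-6) + d)) = V + (-2 + 5*√(-6*(-⅙) + d)) = V + (-2 + 5*√(1 + d)) = -2 + V + 5*√(1 + d))
((2173 - 16757)/(1602 - 4602) + 11269) + b(75, 96) = ((2173 - 16757)/(1602 - 4602) + 11269) + (-2 + 75 + 5*√(1 + 96)) = (-14584/(-3000) + 11269) + (-2 + 75 + 5*√97) = (-14584*(-1/3000) + 11269) + (73 + 5*√97) = (1823/375 + 11269) + (73 + 5*√97) = 4227698/375 + (73 + 5*√97) = 4255073/375 + 5*√97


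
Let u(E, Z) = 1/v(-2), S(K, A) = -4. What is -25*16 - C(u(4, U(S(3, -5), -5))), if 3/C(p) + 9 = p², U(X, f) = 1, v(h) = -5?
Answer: -89525/224 ≈ -399.67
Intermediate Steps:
u(E, Z) = -⅕ (u(E, Z) = 1/(-5) = -⅕)
C(p) = 3/(-9 + p²)
-25*16 - C(u(4, U(S(3, -5), -5))) = -25*16 - 3/(-9 + (-⅕)²) = -400 - 3/(-9 + 1/25) = -400 - 3/(-224/25) = -400 - 3*(-25)/224 = -400 - 1*(-75/224) = -400 + 75/224 = -89525/224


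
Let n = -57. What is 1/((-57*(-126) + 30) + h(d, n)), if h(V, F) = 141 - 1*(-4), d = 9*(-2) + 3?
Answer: 1/7357 ≈ 0.00013592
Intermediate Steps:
d = -15 (d = -18 + 3 = -15)
h(V, F) = 145 (h(V, F) = 141 + 4 = 145)
1/((-57*(-126) + 30) + h(d, n)) = 1/((-57*(-126) + 30) + 145) = 1/((7182 + 30) + 145) = 1/(7212 + 145) = 1/7357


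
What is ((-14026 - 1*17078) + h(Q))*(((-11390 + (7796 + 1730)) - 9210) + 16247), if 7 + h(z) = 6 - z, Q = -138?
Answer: -160192291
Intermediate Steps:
h(z) = -1 - z (h(z) = -7 + (6 - z) = -1 - z)
((-14026 - 1*17078) + h(Q))*(((-11390 + (7796 + 1730)) - 9210) + 16247) = ((-14026 - 1*17078) + (-1 - 1*(-138)))*(((-11390 + (7796 + 1730)) - 9210) + 16247) = ((-14026 - 17078) + (-1 + 138))*(((-11390 + 9526) - 9210) + 16247) = (-31104 + 137)*((-1864 - 9210) + 16247) = -30967*(-11074 + 16247) = -30967*5173 = -160192291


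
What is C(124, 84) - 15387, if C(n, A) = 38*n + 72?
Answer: -10603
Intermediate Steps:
C(n, A) = 72 + 38*n
C(124, 84) - 15387 = (72 + 38*124) - 15387 = (72 + 4712) - 15387 = 4784 - 15387 = -10603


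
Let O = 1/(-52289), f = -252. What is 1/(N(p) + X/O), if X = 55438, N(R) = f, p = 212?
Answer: -1/2898797834 ≈ -3.4497e-10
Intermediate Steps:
N(R) = -252
O = -1/52289 ≈ -1.9124e-5
1/(N(p) + X/O) = 1/(-252 + 55438/(-1/52289)) = 1/(-252 + 55438*(-52289)) = 1/(-252 - 2898797582) = 1/(-2898797834) = -1/2898797834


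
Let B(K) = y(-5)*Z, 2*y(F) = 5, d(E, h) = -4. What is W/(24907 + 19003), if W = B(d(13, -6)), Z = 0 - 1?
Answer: -1/17564 ≈ -5.6935e-5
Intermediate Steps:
y(F) = 5/2 (y(F) = (½)*5 = 5/2)
Z = -1
B(K) = -5/2 (B(K) = (5/2)*(-1) = -5/2)
W = -5/2 ≈ -2.5000
W/(24907 + 19003) = -5/(2*(24907 + 19003)) = -5/2/43910 = -5/2*1/43910 = -1/17564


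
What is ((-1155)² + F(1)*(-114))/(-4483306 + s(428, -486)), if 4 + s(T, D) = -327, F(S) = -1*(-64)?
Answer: -1326729/4483637 ≈ -0.29590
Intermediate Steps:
F(S) = 64
s(T, D) = -331 (s(T, D) = -4 - 327 = -331)
((-1155)² + F(1)*(-114))/(-4483306 + s(428, -486)) = ((-1155)² + 64*(-114))/(-4483306 - 331) = (1334025 - 7296)/(-4483637) = 1326729*(-1/4483637) = -1326729/4483637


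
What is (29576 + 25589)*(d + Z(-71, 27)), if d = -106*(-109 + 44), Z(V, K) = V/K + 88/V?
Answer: 728217332645/1917 ≈ 3.7987e+8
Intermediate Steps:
Z(V, K) = 88/V + V/K
d = 6890 (d = -106*(-65) = 6890)
(29576 + 25589)*(d + Z(-71, 27)) = (29576 + 25589)*(6890 + (88/(-71) - 71/27)) = 55165*(6890 + (88*(-1/71) - 71*1/27)) = 55165*(6890 + (-88/71 - 71/27)) = 55165*(6890 - 7417/1917) = 55165*(13200713/1917) = 728217332645/1917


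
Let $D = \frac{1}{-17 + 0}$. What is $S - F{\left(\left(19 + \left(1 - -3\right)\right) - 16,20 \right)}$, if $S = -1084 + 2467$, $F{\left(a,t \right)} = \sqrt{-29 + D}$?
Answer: $1383 - \frac{i \sqrt{8398}}{17} \approx 1383.0 - 5.3906 i$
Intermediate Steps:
$D = - \frac{1}{17}$ ($D = \frac{1}{-17} = - \frac{1}{17} \approx -0.058824$)
$F{\left(a,t \right)} = \frac{i \sqrt{8398}}{17}$ ($F{\left(a,t \right)} = \sqrt{-29 - \frac{1}{17}} = \sqrt{- \frac{494}{17}} = \frac{i \sqrt{8398}}{17}$)
$S = 1383$
$S - F{\left(\left(19 + \left(1 - -3\right)\right) - 16,20 \right)} = 1383 - \frac{i \sqrt{8398}}{17}$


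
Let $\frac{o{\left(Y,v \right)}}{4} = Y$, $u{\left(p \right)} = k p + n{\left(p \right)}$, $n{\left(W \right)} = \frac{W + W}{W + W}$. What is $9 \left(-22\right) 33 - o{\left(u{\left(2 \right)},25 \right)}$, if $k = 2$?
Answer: $-6554$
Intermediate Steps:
$n{\left(W \right)} = 1$ ($n{\left(W \right)} = \frac{2 W}{2 W} = 2 W \frac{1}{2 W} = 1$)
$u{\left(p \right)} = 1 + 2 p$ ($u{\left(p \right)} = 2 p + 1 = 1 + 2 p$)
$o{\left(Y,v \right)} = 4 Y$
$9 \left(-22\right) 33 - o{\left(u{\left(2 \right)},25 \right)} = 9 \left(-22\right) 33 - 4 \left(1 + 2 \cdot 2\right) = \left(-198\right) 33 - 4 \left(1 + 4\right) = -6534 - 4 \cdot 5 = -6534 - 20 = -6554$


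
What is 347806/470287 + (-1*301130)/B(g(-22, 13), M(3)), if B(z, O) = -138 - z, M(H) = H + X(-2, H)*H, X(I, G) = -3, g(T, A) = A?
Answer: 141670043016/71013337 ≈ 1995.0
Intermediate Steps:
M(H) = -2*H (M(H) = H - 3*H = -2*H)
347806/470287 + (-1*301130)/B(g(-22, 13), M(3)) = 347806/470287 + (-1*301130)/(-138 - 1*13) = 347806*(1/470287) - 301130/(-138 - 13) = 347806/470287 - 301130/(-151) = 347806/470287 - 301130*(-1/151) = 347806/470287 + 301130/151 = 141670043016/71013337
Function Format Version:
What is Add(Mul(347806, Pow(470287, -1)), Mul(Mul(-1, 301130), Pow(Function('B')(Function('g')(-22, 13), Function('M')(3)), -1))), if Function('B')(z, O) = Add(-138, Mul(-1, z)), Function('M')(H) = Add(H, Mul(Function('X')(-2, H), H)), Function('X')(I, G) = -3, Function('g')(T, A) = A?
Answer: Rational(141670043016, 71013337) ≈ 1995.0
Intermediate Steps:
Function('M')(H) = Mul(-2, H) (Function('M')(H) = Add(H, Mul(-3, H)) = Mul(-2, H))
Add(Mul(347806, Pow(470287, -1)), Mul(Mul(-1, 301130), Pow(Function('B')(Function('g')(-22, 13), Function('M')(3)), -1))) = Add(Mul(347806, Pow(470287, -1)), Mul(Mul(-1, 301130), Pow(Add(-138, Mul(-1, 13)), -1))) = Add(Mul(347806, Rational(1, 470287)), Mul(-301130, Pow(Add(-138, -13), -1))) = Add(Rational(347806, 470287), Mul(-301130, Pow(-151, -1))) = Add(Rational(347806, 470287), Mul(-301130, Rational(-1, 151))) = Add(Rational(347806, 470287), Rational(301130, 151)) = Rational(141670043016, 71013337)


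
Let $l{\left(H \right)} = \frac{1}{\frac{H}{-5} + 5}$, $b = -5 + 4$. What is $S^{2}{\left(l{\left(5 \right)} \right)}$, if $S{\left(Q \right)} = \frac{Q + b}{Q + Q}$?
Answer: $\frac{9}{4} \approx 2.25$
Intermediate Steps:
$b = -1$
$l{\left(H \right)} = \frac{1}{5 - \frac{H}{5}}$ ($l{\left(H \right)} = \frac{1}{H \left(- \frac{1}{5}\right) + 5} = \frac{1}{- \frac{H}{5} + 5} = \frac{1}{5 - \frac{H}{5}}$)
$S{\left(Q \right)} = \frac{-1 + Q}{2 Q}$ ($S{\left(Q \right)} = \frac{Q - 1}{Q + Q} = \frac{-1 + Q}{2 Q}$)
$S^{2}{\left(l{\left(5 \right)} \right)} = \left(\frac{-1 - \frac{5}{-25 + 5}}{2 \left(- \frac{5}{-25 + 5}\right)}\right)^{2} = \left(\frac{-1 - \frac{5}{-20}}{2 \left(- \frac{5}{-20}\right)}\right)^{2} = \left(\frac{-1 - - \frac{1}{4}}{2 \left(\left(-5\right) \left(- \frac{1}{20}\right)\right)}\right)^{2} = \left(\frac{\frac{1}{\frac{1}{4}} \left(-1 + \frac{1}{4}\right)}{2}\right)^{2} = \left(\frac{1}{2} \cdot 4 \left(- \frac{3}{4}\right)\right)^{2} = \left(- \frac{3}{2}\right)^{2} = \frac{9}{4}$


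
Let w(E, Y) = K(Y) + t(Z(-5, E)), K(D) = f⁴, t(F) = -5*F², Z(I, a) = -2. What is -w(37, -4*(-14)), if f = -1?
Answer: 19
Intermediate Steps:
K(D) = 1 (K(D) = (-1)⁴ = 1)
w(E, Y) = -19 (w(E, Y) = 1 - 5*(-2)² = 1 - 5*4 = 1 - 20 = -19)
-w(37, -4*(-14)) = -1*(-19) = 19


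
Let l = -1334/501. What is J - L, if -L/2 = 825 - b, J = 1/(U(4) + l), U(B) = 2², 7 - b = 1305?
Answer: 2845321/670 ≈ 4246.8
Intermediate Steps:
b = -1298 (b = 7 - 1*1305 = 7 - 1305 = -1298)
U(B) = 4
l = -1334/501 (l = -1334*1/501 = -1334/501 ≈ -2.6627)
J = 501/670 (J = 1/(4 - 1334/501) = 1/(670/501) = 501/670 ≈ 0.74776)
L = -4246 (L = -2*(825 - 1*(-1298)) = -2*(825 + 1298) = -2*2123 = -4246)
J - L = 501/670 - 1*(-4246) = 501/670 + 4246 = 2845321/670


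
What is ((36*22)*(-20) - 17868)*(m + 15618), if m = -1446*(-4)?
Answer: -721418616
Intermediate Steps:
m = 5784
((36*22)*(-20) - 17868)*(m + 15618) = ((36*22)*(-20) - 17868)*(5784 + 15618) = (792*(-20) - 17868)*21402 = (-15840 - 17868)*21402 = -33708*21402 = -721418616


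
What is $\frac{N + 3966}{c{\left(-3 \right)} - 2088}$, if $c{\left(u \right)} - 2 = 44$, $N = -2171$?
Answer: $- \frac{1795}{2042} \approx -0.87904$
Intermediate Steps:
$c{\left(u \right)} = 46$ ($c{\left(u \right)} = 2 + 44 = 46$)
$\frac{N + 3966}{c{\left(-3 \right)} - 2088} = \frac{-2171 + 3966}{46 - 2088} = \frac{1795}{-2042} = 1795 \left(- \frac{1}{2042}\right) = - \frac{1795}{2042}$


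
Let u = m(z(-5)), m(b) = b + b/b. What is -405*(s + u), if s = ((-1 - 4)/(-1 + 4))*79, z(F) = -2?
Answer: 53730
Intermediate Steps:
m(b) = 1 + b (m(b) = b + 1 = 1 + b)
u = -1 (u = 1 - 2 = -1)
s = -395/3 (s = -5/3*79 = -395/3 ≈ -131.67)
-405*(s + u) = -405*(-395/3 - 1) = -405*(-398/3) = 53730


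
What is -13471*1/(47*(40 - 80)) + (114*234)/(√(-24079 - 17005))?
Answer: 13471/1880 - 13338*I*√10271/10271 ≈ 7.1654 - 131.61*I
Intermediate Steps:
-13471*1/(47*(40 - 80)) + (114*234)/(√(-24079 - 17005)) = -13471/(47*(-40)) + 26676/(√(-41084)) = -13471/(-1880) + 26676/((2*I*√10271)) = -13471*(-1/1880) + 26676*(-I*√10271/20542) = 13471/1880 - 13338*I*√10271/10271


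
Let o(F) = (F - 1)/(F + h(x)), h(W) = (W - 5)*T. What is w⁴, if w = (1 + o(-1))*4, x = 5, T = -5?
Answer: 20736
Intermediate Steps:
h(W) = 25 - 5*W (h(W) = (W - 5)*(-5) = (-5 + W)*(-5) = 25 - 5*W)
o(F) = (-1 + F)/F (o(F) = (F - 1)/(F + (25 - 5*5)) = (-1 + F)/(F + (25 - 25)) = (-1 + F)/(F + 0) = (-1 + F)/F)
w = 12 (w = (1 + (-1 - 1)/(-1))*4 = (1 - 1*(-2))*4 = (1 + 2)*4 = 3*4 = 12)
w⁴ = 12⁴ = 20736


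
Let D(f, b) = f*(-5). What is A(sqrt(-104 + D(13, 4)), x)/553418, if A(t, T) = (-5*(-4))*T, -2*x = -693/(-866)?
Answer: -3465/239629994 ≈ -1.4460e-5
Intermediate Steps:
D(f, b) = -5*f
x = -693/1732 (x = -(-693)/(2*(-866)) = -(-693)*(-1)/(2*866) = -1/2*693/866 = -693/1732 ≈ -0.40012)
A(t, T) = 20*T
A(sqrt(-104 + D(13, 4)), x)/553418 = (20*(-693/1732))/553418 = -3465/433*1/553418 = -3465/239629994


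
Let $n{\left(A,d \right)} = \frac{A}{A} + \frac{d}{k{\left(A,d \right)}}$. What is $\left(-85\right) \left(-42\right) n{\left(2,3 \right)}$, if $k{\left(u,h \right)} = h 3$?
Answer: $4760$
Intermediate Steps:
$k{\left(u,h \right)} = 3 h$
$n{\left(A,d \right)} = \frac{4}{3}$ ($n{\left(A,d \right)} = \frac{A}{A} + \frac{d}{3 d} = 1 + d \frac{1}{3 d} = 1 + \frac{1}{3} = \frac{4}{3}$)
$\left(-85\right) \left(-42\right) n{\left(2,3 \right)} = \left(-85\right) \left(-42\right) \frac{4}{3} = 3570 \cdot \frac{4}{3} = 4760$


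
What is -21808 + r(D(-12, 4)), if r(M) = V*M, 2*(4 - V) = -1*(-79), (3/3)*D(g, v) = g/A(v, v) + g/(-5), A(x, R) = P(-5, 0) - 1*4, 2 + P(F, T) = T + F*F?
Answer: -2077724/95 ≈ -21871.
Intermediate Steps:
P(F, T) = -2 + T + F**2 (P(F, T) = -2 + (T + F*F) = -2 + (T + F**2) = -2 + T + F**2)
A(x, R) = 19 (A(x, R) = (-2 + 0 + (-5)**2) - 1*4 = (-2 + 0 + 25) - 4 = 23 - 4 = 19)
D(g, v) = -14*g/95 (D(g, v) = g/19 + g/(-5) = g*(1/19) + g*(-1/5) = g/19 - g/5 = -14*g/95)
V = -71/2 (V = 4 - (-1)*(-79)/2 = 4 - 1/2*79 = 4 - 79/2 = -71/2 ≈ -35.500)
r(M) = -71*M/2
-21808 + r(D(-12, 4)) = -21808 - (-497)*(-12)/95 = -21808 - 71/2*168/95 = -21808 - 5964/95 = -2077724/95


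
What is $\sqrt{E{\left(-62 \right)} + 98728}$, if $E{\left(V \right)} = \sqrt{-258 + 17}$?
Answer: $\sqrt{98728 + i \sqrt{241}} \approx 314.21 + 0.025 i$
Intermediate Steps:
$E{\left(V \right)} = i \sqrt{241}$ ($E{\left(V \right)} = \sqrt{-241} = i \sqrt{241}$)
$\sqrt{E{\left(-62 \right)} + 98728} = \sqrt{i \sqrt{241} + 98728} = \sqrt{98728 + i \sqrt{241}}$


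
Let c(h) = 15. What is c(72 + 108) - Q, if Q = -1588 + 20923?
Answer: -19320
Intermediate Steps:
Q = 19335
c(72 + 108) - Q = 15 - 1*19335 = 15 - 19335 = -19320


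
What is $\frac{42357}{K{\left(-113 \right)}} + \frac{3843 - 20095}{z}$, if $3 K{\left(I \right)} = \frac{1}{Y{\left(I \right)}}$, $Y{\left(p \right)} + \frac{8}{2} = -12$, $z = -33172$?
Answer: $- \frac{16860792785}{8293} \approx -2.0331 \cdot 10^{6}$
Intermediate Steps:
$Y{\left(p \right)} = -16$ ($Y{\left(p \right)} = -4 - 12 = -16$)
$K{\left(I \right)} = - \frac{1}{48}$ ($K{\left(I \right)} = \frac{1}{3 \left(-16\right)} = \frac{1}{3} \left(- \frac{1}{16}\right) = - \frac{1}{48}$)
$\frac{42357}{K{\left(-113 \right)}} + \frac{3843 - 20095}{z} = \frac{42357}{- \frac{1}{48}} + \frac{3843 - 20095}{-33172} = 42357 \left(-48\right) + \left(3843 - 20095\right) \left(- \frac{1}{33172}\right) = -2033136 - - \frac{4063}{8293} = -2033136 + \frac{4063}{8293} = - \frac{16860792785}{8293}$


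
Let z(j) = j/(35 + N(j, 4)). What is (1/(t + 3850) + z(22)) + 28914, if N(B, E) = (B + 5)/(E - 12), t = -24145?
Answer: 13496946187/466785 ≈ 28915.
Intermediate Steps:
N(B, E) = (5 + B)/(-12 + E)
z(j) = j/(275/8 - j/8) (z(j) = j/(35 + (5 + j)/(-12 + 4)) = j/(35 + (5 + j)/(-8)) = j/(35 - (5 + j)/8) = j/(35 + (-5/8 - j/8)) = j/(275/8 - j/8))
(1/(t + 3850) + z(22)) + 28914 = (1/(-24145 + 3850) + 8*22/(275 - 1*22)) + 28914 = (1/(-20295) + 8*22/(275 - 22)) + 28914 = (-1/20295 + 8*22/253) + 28914 = (-1/20295 + 8*22*(1/253)) + 28914 = (-1/20295 + 16/23) + 28914 = 324697/466785 + 28914 = 13496946187/466785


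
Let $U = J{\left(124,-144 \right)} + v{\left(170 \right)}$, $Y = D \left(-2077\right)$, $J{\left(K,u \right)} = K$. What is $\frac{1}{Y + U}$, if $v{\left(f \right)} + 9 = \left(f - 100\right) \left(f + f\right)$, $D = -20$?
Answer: $\frac{1}{65455} \approx 1.5278 \cdot 10^{-5}$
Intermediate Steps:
$v{\left(f \right)} = -9 + 2 f \left(-100 + f\right)$ ($v{\left(f \right)} = -9 + \left(f - 100\right) \left(f + f\right) = -9 + \left(-100 + f\right) 2 f = -9 + 2 f \left(-100 + f\right)$)
$Y = 41540$ ($Y = \left(-20\right) \left(-2077\right) = 41540$)
$U = 23915$ ($U = 124 - \left(34009 - 57800\right) = 124 - -23791 = 124 + 23791 = 23915$)
$\frac{1}{Y + U} = \frac{1}{41540 + 23915} = \frac{1}{65455}$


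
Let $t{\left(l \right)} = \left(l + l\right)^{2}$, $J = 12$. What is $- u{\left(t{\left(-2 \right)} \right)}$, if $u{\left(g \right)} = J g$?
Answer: $-192$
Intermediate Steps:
$t{\left(l \right)} = 4 l^{2}$ ($t{\left(l \right)} = \left(2 l\right)^{2} = 4 l^{2}$)
$u{\left(g \right)} = 12 g$
$- u{\left(t{\left(-2 \right)} \right)} = - 12 \cdot 4 \left(-2\right)^{2} = - 12 \cdot 4 \cdot 4 = - 12 \cdot 16 = \left(-1\right) 192 = -192$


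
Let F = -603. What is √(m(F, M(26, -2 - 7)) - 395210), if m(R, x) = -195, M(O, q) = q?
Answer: I*√395405 ≈ 628.81*I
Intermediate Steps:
√(m(F, M(26, -2 - 7)) - 395210) = √(-195 - 395210) = √(-395405) = I*√395405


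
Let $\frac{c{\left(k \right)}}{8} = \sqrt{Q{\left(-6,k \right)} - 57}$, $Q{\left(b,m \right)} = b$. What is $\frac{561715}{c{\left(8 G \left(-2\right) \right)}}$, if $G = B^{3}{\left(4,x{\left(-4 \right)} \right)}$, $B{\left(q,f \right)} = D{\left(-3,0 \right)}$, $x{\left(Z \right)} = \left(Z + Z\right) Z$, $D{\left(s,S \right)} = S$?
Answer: $- \frac{80245 i \sqrt{7}}{24} \approx - 8846.2 i$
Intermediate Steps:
$x{\left(Z \right)} = 2 Z^{2}$ ($x{\left(Z \right)} = 2 Z Z = 2 Z^{2}$)
$B{\left(q,f \right)} = 0$
$G = 0$ ($G = 0^{3} = 0$)
$c{\left(k \right)} = 24 i \sqrt{7}$ ($c{\left(k \right)} = 8 \sqrt{-6 - 57} = 8 \sqrt{-63} = 8 \cdot 3 i \sqrt{7} = 24 i \sqrt{7}$)
$\frac{561715}{c{\left(8 G \left(-2\right) \right)}} = \frac{561715}{24 i \sqrt{7}} = 561715 \left(- \frac{i \sqrt{7}}{168}\right) = - \frac{80245 i \sqrt{7}}{24}$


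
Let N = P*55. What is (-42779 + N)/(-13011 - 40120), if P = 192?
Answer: 32219/53131 ≈ 0.60641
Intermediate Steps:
N = 10560 (N = 192*55 = 10560)
(-42779 + N)/(-13011 - 40120) = (-42779 + 10560)/(-13011 - 40120) = -32219/(-53131) = -32219*(-1/53131) = 32219/53131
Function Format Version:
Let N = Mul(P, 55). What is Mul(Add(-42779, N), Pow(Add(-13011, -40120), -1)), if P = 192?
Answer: Rational(32219, 53131) ≈ 0.60641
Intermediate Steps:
N = 10560 (N = Mul(192, 55) = 10560)
Mul(Add(-42779, N), Pow(Add(-13011, -40120), -1)) = Mul(Add(-42779, 10560), Pow(Add(-13011, -40120), -1)) = Mul(-32219, Pow(-53131, -1)) = Mul(-32219, Rational(-1, 53131)) = Rational(32219, 53131)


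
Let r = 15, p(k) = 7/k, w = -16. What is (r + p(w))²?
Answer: 54289/256 ≈ 212.07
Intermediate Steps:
(r + p(w))² = (15 + 7/(-16))² = (15 + 7*(-1/16))² = (15 - 7/16)² = (233/16)² = 54289/256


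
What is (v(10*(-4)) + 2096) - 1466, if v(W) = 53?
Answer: 683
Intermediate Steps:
(v(10*(-4)) + 2096) - 1466 = (53 + 2096) - 1466 = 2149 - 1466 = 683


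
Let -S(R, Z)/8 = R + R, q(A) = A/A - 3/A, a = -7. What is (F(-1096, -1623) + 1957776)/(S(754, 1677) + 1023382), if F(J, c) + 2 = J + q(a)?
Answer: 6848378/3539613 ≈ 1.9348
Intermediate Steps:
q(A) = 1 - 3/A
S(R, Z) = -16*R (S(R, Z) = -8*(R + R) = -16*R)
F(J, c) = -4/7 + J (F(J, c) = -2 + (J + (-3 - 7)/(-7)) = -2 + (J - 1/7*(-10)) = -2 + (J + 10/7) = -2 + (10/7 + J) = -4/7 + J)
(F(-1096, -1623) + 1957776)/(S(754, 1677) + 1023382) = ((-4/7 - 1096) + 1957776)/(-16*754 + 1023382) = (-7676/7 + 1957776)/(-12064 + 1023382) = (13696756/7)/1011318 = (13696756/7)*(1/1011318) = 6848378/3539613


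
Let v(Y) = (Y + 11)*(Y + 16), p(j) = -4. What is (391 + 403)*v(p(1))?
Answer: 66696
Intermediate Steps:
v(Y) = (11 + Y)*(16 + Y)
(391 + 403)*v(p(1)) = (391 + 403)*(176 + (-4)**2 + 27*(-4)) = 794*(176 + 16 - 108) = 794*84 = 66696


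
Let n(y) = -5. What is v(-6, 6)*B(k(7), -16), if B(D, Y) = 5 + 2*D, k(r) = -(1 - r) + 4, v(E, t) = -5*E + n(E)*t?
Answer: 0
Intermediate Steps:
v(E, t) = -5*E - 5*t
k(r) = 3 + r (k(r) = (-1 + r) + 4 = 3 + r)
v(-6, 6)*B(k(7), -16) = (-5*(-6) - 5*6)*(5 + 2*(3 + 7)) = (30 - 30)*(5 + 2*10) = 0*(5 + 20) = 0*25 = 0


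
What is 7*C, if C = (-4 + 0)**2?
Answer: 112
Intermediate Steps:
C = 16 (C = (-4)**2 = 16)
7*C = 7*16 = 112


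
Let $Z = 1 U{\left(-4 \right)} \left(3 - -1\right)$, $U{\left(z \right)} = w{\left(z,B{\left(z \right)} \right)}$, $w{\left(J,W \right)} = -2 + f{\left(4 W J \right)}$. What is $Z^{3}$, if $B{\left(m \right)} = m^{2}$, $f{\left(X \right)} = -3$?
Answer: $-8000$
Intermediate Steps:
$w{\left(J,W \right)} = -5$ ($w{\left(J,W \right)} = -2 - 3 = -5$)
$U{\left(z \right)} = -5$
$Z = -20$ ($Z = 1 \left(-5\right) \left(3 - -1\right) = - 5 \left(3 + 1\right) = \left(-5\right) 4 = -20$)
$Z^{3} = \left(-20\right)^{3} = -8000$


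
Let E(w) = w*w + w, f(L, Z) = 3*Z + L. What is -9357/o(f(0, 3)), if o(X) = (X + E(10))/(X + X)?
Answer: -168426/119 ≈ -1415.3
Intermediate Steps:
f(L, Z) = L + 3*Z
E(w) = w + w**2 (E(w) = w**2 + w = w + w**2)
o(X) = (110 + X)/(2*X) (o(X) = (X + 10*(1 + 10))/(X + X) = (X + 10*11)/((2*X)) = (X + 110)*(1/(2*X)) = (110 + X)*(1/(2*X)) = (110 + X)/(2*X))
-9357/o(f(0, 3)) = -9357*2*(0 + 3*3)/(110 + (0 + 3*3)) = -9357*2*(0 + 9)/(110 + (0 + 9)) = -9357*18/(110 + 9) = -9357/((1/2)*(1/9)*119) = -9357/119/18 = -9357*18/119 = -168426/119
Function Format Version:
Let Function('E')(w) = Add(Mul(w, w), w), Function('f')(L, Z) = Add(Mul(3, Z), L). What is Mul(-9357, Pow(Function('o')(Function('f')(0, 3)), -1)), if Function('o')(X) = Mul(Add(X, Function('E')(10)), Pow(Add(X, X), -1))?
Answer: Rational(-168426, 119) ≈ -1415.3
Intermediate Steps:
Function('f')(L, Z) = Add(L, Mul(3, Z))
Function('E')(w) = Add(w, Pow(w, 2)) (Function('E')(w) = Add(Pow(w, 2), w) = Add(w, Pow(w, 2)))
Function('o')(X) = Mul(Rational(1, 2), Pow(X, -1), Add(110, X)) (Function('o')(X) = Mul(Add(X, Mul(10, Add(1, 10))), Pow(Add(X, X), -1)) = Mul(Add(X, Mul(10, 11)), Pow(Mul(2, X), -1)) = Mul(Add(X, 110), Mul(Rational(1, 2), Pow(X, -1))) = Mul(Add(110, X), Mul(Rational(1, 2), Pow(X, -1))) = Mul(Rational(1, 2), Pow(X, -1), Add(110, X)))
Mul(-9357, Pow(Function('o')(Function('f')(0, 3)), -1)) = Mul(-9357, Pow(Mul(Rational(1, 2), Pow(Add(0, Mul(3, 3)), -1), Add(110, Add(0, Mul(3, 3)))), -1)) = Mul(-9357, Pow(Mul(Rational(1, 2), Pow(Add(0, 9), -1), Add(110, Add(0, 9))), -1)) = Mul(-9357, Pow(Mul(Rational(1, 2), Pow(9, -1), Add(110, 9)), -1)) = Mul(-9357, Pow(Mul(Rational(1, 2), Rational(1, 9), 119), -1)) = Mul(-9357, Pow(Rational(119, 18), -1)) = Mul(-9357, Rational(18, 119)) = Rational(-168426, 119)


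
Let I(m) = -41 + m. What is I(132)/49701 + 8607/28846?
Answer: 430401493/1433675046 ≈ 0.30021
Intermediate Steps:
I(132)/49701 + 8607/28846 = (-41 + 132)/49701 + 8607/28846 = 91*(1/49701) + 8607*(1/28846) = 91/49701 + 8607/28846 = 430401493/1433675046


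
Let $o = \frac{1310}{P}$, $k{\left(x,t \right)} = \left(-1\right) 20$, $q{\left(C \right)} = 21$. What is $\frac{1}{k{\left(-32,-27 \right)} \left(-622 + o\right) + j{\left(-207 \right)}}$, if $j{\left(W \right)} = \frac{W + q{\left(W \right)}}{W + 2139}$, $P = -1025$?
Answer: $\frac{13202}{164569065} \approx 8.0222 \cdot 10^{-5}$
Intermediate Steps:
$k{\left(x,t \right)} = -20$
$o = - \frac{262}{205}$ ($o = \frac{1310}{-1025} = 1310 \left(- \frac{1}{1025}\right) = - \frac{262}{205} \approx -1.278$)
$j{\left(W \right)} = \frac{21 + W}{2139 + W}$ ($j{\left(W \right)} = \frac{W + 21}{W + 2139} = \frac{21 + W}{2139 + W}$)
$\frac{1}{k{\left(-32,-27 \right)} \left(-622 + o\right) + j{\left(-207 \right)}} = \frac{1}{- 20 \left(-622 - \frac{262}{205}\right) + \frac{21 - 207}{2139 - 207}} = \frac{1}{\left(-20\right) \left(- \frac{127772}{205}\right) + \frac{1}{1932} \left(-186\right)} = \frac{1}{\frac{511088}{41} + \frac{1}{1932} \left(-186\right)} = \frac{1}{\frac{511088}{41} - \frac{31}{322}} = \frac{1}{\frac{164569065}{13202}} = \frac{13202}{164569065}$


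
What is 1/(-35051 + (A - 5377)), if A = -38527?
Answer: -1/78955 ≈ -1.2665e-5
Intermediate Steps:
1/(-35051 + (A - 5377)) = 1/(-35051 + (-38527 - 5377)) = 1/(-35051 - 43904) = 1/(-78955) = -1/78955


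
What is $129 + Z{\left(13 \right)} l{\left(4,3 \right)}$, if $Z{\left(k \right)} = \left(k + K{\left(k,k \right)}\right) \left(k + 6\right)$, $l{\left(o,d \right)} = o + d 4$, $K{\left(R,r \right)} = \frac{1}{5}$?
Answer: $\frac{20709}{5} \approx 4141.8$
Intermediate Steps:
$K{\left(R,r \right)} = \frac{1}{5}$
$l{\left(o,d \right)} = o + 4 d$
$Z{\left(k \right)} = \left(6 + k\right) \left(\frac{1}{5} + k\right)$ ($Z{\left(k \right)} = \left(k + \frac{1}{5}\right) \left(k + 6\right) = \left(\frac{1}{5} + k\right) \left(6 + k\right) = \left(6 + k\right) \left(\frac{1}{5} + k\right)$)
$129 + Z{\left(13 \right)} l{\left(4,3 \right)} = 129 + \left(\frac{6}{5} + 13^{2} + \frac{31}{5} \cdot 13\right) \left(4 + 4 \cdot 3\right) = 129 + \left(\frac{6}{5} + 169 + \frac{403}{5}\right) \left(4 + 12\right) = 129 + \frac{1254}{5} \cdot 16 = 129 + \frac{20064}{5} = \frac{20709}{5}$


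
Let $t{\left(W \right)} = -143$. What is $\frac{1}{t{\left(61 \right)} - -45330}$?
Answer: $\frac{1}{45187} \approx 2.213 \cdot 10^{-5}$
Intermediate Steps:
$\frac{1}{t{\left(61 \right)} - -45330} = \frac{1}{-143 - -45330} = \frac{1}{-143 + 45330} = \frac{1}{45187}$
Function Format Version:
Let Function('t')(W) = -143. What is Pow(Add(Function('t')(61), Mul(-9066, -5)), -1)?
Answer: Rational(1, 45187) ≈ 2.2130e-5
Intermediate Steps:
Pow(Add(Function('t')(61), Mul(-9066, -5)), -1) = Pow(Add(-143, Mul(-9066, -5)), -1) = Pow(Add(-143, 45330), -1) = Pow(45187, -1) = Rational(1, 45187)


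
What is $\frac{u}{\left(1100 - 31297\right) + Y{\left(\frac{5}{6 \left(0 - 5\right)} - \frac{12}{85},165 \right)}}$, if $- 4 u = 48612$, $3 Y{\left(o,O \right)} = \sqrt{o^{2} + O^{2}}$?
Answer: $\frac{859073175666900}{2134563204740951} + \frac{18594090 \sqrt{7081247149}}{2134563204740951} \approx 0.40319$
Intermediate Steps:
$Y{\left(o,O \right)} = \frac{\sqrt{O^{2} + o^{2}}}{3}$ ($Y{\left(o,O \right)} = \frac{\sqrt{o^{2} + O^{2}}}{3} = \frac{\sqrt{O^{2} + o^{2}}}{3}$)
$u = -12153$ ($u = \left(- \frac{1}{4}\right) 48612 = -12153$)
$\frac{u}{\left(1100 - 31297\right) + Y{\left(\frac{5}{6 \left(0 - 5\right)} - \frac{12}{85},165 \right)}} = - \frac{12153}{\left(1100 - 31297\right) + \frac{\sqrt{165^{2} + \left(\frac{5}{6 \left(0 - 5\right)} - \frac{12}{85}\right)^{2}}}{3}} = - \frac{12153}{-30197 + \frac{\sqrt{27225 + \left(\frac{5}{6 \left(-5\right)} - \frac{12}{85}\right)^{2}}}{3}} = - \frac{12153}{-30197 + \frac{\sqrt{27225 + \left(\frac{5}{-30} - \frac{12}{85}\right)^{2}}}{3}} = - \frac{12153}{-30197 + \frac{\sqrt{27225 + \left(5 \left(- \frac{1}{30}\right) - \frac{12}{85}\right)^{2}}}{3}} = - \frac{12153}{-30197 + \frac{\sqrt{27225 + \left(- \frac{1}{6} - \frac{12}{85}\right)^{2}}}{3}} = - \frac{12153}{-30197 + \frac{\sqrt{27225 + \left(- \frac{157}{510}\right)^{2}}}{3}} = - \frac{12153}{-30197 + \frac{\sqrt{27225 + \frac{24649}{260100}}}{3}} = - \frac{12153}{-30197 + \frac{\sqrt{\frac{7081247149}{260100}}}{3}} = - \frac{12153}{-30197 + \frac{\frac{1}{510} \sqrt{7081247149}}{3}} = - \frac{12153}{-30197 + \frac{\sqrt{7081247149}}{1530}}$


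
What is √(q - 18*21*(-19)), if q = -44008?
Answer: I*√36826 ≈ 191.9*I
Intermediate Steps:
√(q - 18*21*(-19)) = √(-44008 - 18*21*(-19)) = √(-44008 - 378*(-19)) = √(-44008 + 7182) = √(-36826) = I*√36826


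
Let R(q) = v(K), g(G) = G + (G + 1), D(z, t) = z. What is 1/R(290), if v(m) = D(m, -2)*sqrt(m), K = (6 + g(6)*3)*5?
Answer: 1/3375 ≈ 0.00029630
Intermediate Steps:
g(G) = 1 + 2*G (g(G) = G + (1 + G) = 1 + 2*G)
K = 225 (K = (6 + (1 + 2*6)*3)*5 = (6 + (1 + 12)*3)*5 = (6 + 13*3)*5 = (6 + 39)*5 = 45*5 = 225)
v(m) = m**(3/2) (v(m) = m*sqrt(m) = m**(3/2))
R(q) = 3375 (R(q) = 225**(3/2) = 3375)
1/R(290) = 1/3375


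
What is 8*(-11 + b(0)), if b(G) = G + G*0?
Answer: -88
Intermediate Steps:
b(G) = G (b(G) = G + 0 = G)
8*(-11 + b(0)) = 8*(-11 + 0) = 8*(-11) = -88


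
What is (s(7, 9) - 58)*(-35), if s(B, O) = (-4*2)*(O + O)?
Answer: 7070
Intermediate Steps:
s(B, O) = -16*O
(s(7, 9) - 58)*(-35) = (-16*9 - 58)*(-35) = (-144 - 58)*(-35) = -202*(-35) = 7070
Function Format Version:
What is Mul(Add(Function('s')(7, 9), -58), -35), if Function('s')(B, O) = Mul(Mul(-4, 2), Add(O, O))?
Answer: 7070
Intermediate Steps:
Function('s')(B, O) = Mul(-16, O) (Function('s')(B, O) = Mul(-8, Mul(2, O)) = Mul(-16, O))
Mul(Add(Function('s')(7, 9), -58), -35) = Mul(Add(Mul(-16, 9), -58), -35) = Mul(Add(-144, -58), -35) = Mul(-202, -35) = 7070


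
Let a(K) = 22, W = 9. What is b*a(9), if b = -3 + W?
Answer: 132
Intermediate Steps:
b = 6 (b = -3 + 9 = 6)
b*a(9) = 6*22 = 132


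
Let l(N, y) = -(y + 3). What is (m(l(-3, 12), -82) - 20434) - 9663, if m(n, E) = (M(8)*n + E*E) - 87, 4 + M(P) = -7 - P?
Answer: -23175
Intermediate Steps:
M(P) = -11 - P (M(P) = -4 + (-7 - P) = -11 - P)
l(N, y) = -3 - y (l(N, y) = -(3 + y) = -3 - y)
m(n, E) = -87 + E**2 - 19*n (m(n, E) = ((-11 - 1*8)*n + E*E) - 87 = ((-11 - 8)*n + E**2) - 87 = (-19*n + E**2) - 87 = (E**2 - 19*n) - 87 = -87 + E**2 - 19*n)
(m(l(-3, 12), -82) - 20434) - 9663 = ((-87 + (-82)**2 - 19*(-3 - 1*12)) - 20434) - 9663 = ((-87 + 6724 - 19*(-3 - 12)) - 20434) - 9663 = ((-87 + 6724 - 19*(-15)) - 20434) - 9663 = ((-87 + 6724 + 285) - 20434) - 9663 = (6922 - 20434) - 9663 = -13512 - 9663 = -23175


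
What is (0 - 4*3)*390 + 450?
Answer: -4230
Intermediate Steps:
(0 - 4*3)*390 + 450 = (0 - 12)*390 + 450 = -12*390 + 450 = -4680 + 450 = -4230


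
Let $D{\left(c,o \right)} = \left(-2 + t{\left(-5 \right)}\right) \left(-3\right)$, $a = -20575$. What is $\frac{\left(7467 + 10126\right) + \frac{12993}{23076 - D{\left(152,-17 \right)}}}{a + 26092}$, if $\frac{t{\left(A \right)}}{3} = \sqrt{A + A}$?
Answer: $\frac{34680543202}{10875145341} - \frac{4331 i \sqrt{10}}{108751453410} \approx 3.189 - 1.2594 \cdot 10^{-7} i$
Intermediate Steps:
$t{\left(A \right)} = 3 \sqrt{2} \sqrt{A}$ ($t{\left(A \right)} = 3 \sqrt{A + A} = 3 \sqrt{2 A} = 3 \sqrt{2} \sqrt{A}$)
$D{\left(c,o \right)} = 6 - 9 i \sqrt{10}$ ($D{\left(c,o \right)} = \left(-2 + 3 \sqrt{2} \sqrt{-5}\right) \left(-3\right) = \left(-2 + 3 \sqrt{2} i \sqrt{5}\right) \left(-3\right) = \left(-2 + 3 i \sqrt{10}\right) \left(-3\right) = 6 - 9 i \sqrt{10}$)
$\frac{\left(7467 + 10126\right) + \frac{12993}{23076 - D{\left(152,-17 \right)}}}{a + 26092} = \frac{\left(7467 + 10126\right) + \frac{12993}{23076 - \left(6 - 9 i \sqrt{10}\right)}}{-20575 + 26092} = \frac{17593 + \frac{12993}{23076 - \left(6 - 9 i \sqrt{10}\right)}}{5517} = \left(17593 + \frac{12993}{23070 + 9 i \sqrt{10}}\right) \frac{1}{5517} = \frac{17593}{5517} + \frac{4331}{1839 \left(23070 + 9 i \sqrt{10}\right)}$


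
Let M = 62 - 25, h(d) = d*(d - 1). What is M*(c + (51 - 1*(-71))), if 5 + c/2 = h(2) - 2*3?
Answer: 3848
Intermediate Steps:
h(d) = d*(-1 + d)
M = 37
c = -18 (c = -10 + 2*(2*(-1 + 2) - 2*3) = -10 + 2*(2*1 - 6) = -10 + 2*(2 - 6) = -10 + 2*(-4) = -10 - 8 = -18)
M*(c + (51 - 1*(-71))) = 37*(-18 + (51 - 1*(-71))) = 37*(-18 + (51 + 71)) = 37*(-18 + 122) = 37*104 = 3848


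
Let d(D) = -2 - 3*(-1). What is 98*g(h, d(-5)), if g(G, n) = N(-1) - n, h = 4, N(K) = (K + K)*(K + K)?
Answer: 294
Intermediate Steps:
N(K) = 4*K² (N(K) = (2*K)*(2*K) = 4*K²)
d(D) = 1 (d(D) = -2 + 3 = 1)
g(G, n) = 4 - n (g(G, n) = 4*(-1)² - n = 4*1 - n = 4 - n)
98*g(h, d(-5)) = 98*(4 - 1*1) = 98*(4 - 1) = 98*3 = 294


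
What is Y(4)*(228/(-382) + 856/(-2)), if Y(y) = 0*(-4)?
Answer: 0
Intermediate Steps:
Y(y) = 0
Y(4)*(228/(-382) + 856/(-2)) = 0*(228/(-382) + 856/(-2)) = 0*(228*(-1/382) + 856*(-1/2)) = 0*(-114/191 - 428) = 0*(-81862/191) = 0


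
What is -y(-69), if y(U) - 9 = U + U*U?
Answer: -4701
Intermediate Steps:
y(U) = 9 + U + U² (y(U) = 9 + (U + U*U) = 9 + (U + U²) = 9 + U + U²)
-y(-69) = -(9 - 69 + (-69)²) = -(9 - 69 + 4761) = -1*4701 = -4701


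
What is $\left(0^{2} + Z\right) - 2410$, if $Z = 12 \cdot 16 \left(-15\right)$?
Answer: $-5290$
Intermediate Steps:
$Z = -2880$ ($Z = 192 \left(-15\right) = -2880$)
$\left(0^{2} + Z\right) - 2410 = \left(0^{2} - 2880\right) - 2410 = \left(0 - 2880\right) - 2410 = -2880 - 2410 = -5290$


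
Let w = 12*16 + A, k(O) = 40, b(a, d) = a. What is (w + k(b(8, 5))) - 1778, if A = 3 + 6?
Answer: -1537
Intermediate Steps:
A = 9
w = 201 (w = 12*16 + 9 = 192 + 9 = 201)
(w + k(b(8, 5))) - 1778 = (201 + 40) - 1778 = 241 - 1778 = -1537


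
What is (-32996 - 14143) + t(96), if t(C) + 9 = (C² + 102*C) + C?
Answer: -28044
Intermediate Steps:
t(C) = -9 + C² + 103*C (t(C) = -9 + ((C² + 102*C) + C) = -9 + (C² + 103*C) = -9 + C² + 103*C)
(-32996 - 14143) + t(96) = (-32996 - 14143) + (-9 + 96² + 103*96) = -47139 + (-9 + 9216 + 9888) = -47139 + 19095 = -28044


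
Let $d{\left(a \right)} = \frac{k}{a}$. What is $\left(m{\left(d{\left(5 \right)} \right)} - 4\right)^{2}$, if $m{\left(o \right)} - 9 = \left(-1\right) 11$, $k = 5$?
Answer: $36$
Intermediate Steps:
$d{\left(a \right)} = \frac{5}{a}$
$m{\left(o \right)} = -2$ ($m{\left(o \right)} = 9 - 11 = -2$)
$\left(m{\left(d{\left(5 \right)} \right)} - 4\right)^{2} = \left(-2 - 4\right)^{2} = \left(-6\right)^{2} = 36$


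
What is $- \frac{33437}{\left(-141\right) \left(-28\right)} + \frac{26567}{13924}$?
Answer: $- \frac{22543142}{3435747} \approx -6.5613$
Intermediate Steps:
$- \frac{33437}{\left(-141\right) \left(-28\right)} + \frac{26567}{13924} = - \frac{33437}{3948} + 26567 \cdot \frac{1}{13924} = \left(-33437\right) \frac{1}{3948} + \frac{26567}{13924} = - \frac{33437}{3948} + \frac{26567}{13924} = - \frac{22543142}{3435747}$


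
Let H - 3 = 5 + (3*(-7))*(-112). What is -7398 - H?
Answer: -9758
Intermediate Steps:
H = 2360 (H = 3 + (5 + (3*(-7))*(-112)) = 3 + (5 - 21*(-112)) = 3 + (5 + 2352) = 3 + 2357 = 2360)
-7398 - H = -7398 - 1*2360 = -7398 - 2360 = -9758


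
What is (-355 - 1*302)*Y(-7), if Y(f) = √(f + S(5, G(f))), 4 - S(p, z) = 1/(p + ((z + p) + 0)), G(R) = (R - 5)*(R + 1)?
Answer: -657*I*√20254/82 ≈ -1140.3*I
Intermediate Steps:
G(R) = (1 + R)*(-5 + R) (G(R) = (-5 + R)*(1 + R) = (1 + R)*(-5 + R))
S(p, z) = 4 - 1/(z + 2*p) (S(p, z) = 4 - 1/(p + ((z + p) + 0)) = 4 - 1/(p + ((p + z) + 0)) = 4 - 1/(p + (p + z)) = 4 - 1/(z + 2*p))
Y(f) = √(f + (19 - 16*f + 4*f²)/(5 + f² - 4*f)) (Y(f) = √(f + (-1 + 4*(-5 + f² - 4*f) + 8*5)/((-5 + f² - 4*f) + 2*5)) = √(f + (-1 + (-20 - 16*f + 4*f²) + 40)/((-5 + f² - 4*f) + 10)) = √(f + (19 - 16*f + 4*f²)/(5 + f² - 4*f)))
(-355 - 1*302)*Y(-7) = (-355 - 1*302)*√((19 + (-7)³ - 11*(-7))/(5 + (-7)² - 4*(-7))) = (-355 - 302)*√((19 - 343 + 77)/(5 + 49 + 28)) = -657*I*√20254/82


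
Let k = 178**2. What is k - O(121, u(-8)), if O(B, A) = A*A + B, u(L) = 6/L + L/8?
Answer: 504959/16 ≈ 31560.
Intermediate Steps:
u(L) = 6/L + L/8 (u(L) = 6/L + L*(1/8) = 6/L + L/8)
k = 31684
O(B, A) = B + A**2 (O(B, A) = A**2 + B = B + A**2)
k - O(121, u(-8)) = 31684 - (121 + (6/(-8) + (1/8)*(-8))**2) = 31684 - (121 + (6*(-1/8) - 1)**2) = 31684 - (121 + (-3/4 - 1)**2) = 31684 - (121 + (-7/4)**2) = 31684 - (121 + 49/16) = 31684 - 1*1985/16 = 31684 - 1985/16 = 504959/16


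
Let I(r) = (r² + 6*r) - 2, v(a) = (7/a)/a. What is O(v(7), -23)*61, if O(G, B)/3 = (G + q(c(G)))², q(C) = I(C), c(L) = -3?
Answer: 1057008/49 ≈ 21572.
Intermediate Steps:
v(a) = 7/a²
I(r) = -2 + r² + 6*r
q(C) = -2 + C² + 6*C
O(G, B) = 3*(-11 + G)² (O(G, B) = 3*(G + (-2 + (-3)² + 6*(-3)))² = 3*(G + (-2 + 9 - 18))² = 3*(G - 11)² = 3*(-11 + G)²)
O(v(7), -23)*61 = (3*(-11 + 7/7²)²)*61 = (3*(-11 + 7*(1/49))²)*61 = (3*(-11 + ⅐)²)*61 = (3*(-76/7)²)*61 = (3*(5776/49))*61 = (17328/49)*61 = 1057008/49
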